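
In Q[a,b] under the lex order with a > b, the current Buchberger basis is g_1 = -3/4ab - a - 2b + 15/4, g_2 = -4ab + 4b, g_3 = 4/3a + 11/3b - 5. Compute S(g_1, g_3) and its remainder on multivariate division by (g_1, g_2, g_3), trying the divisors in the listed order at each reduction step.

S(g_1, g_3) = 4/3a - 11/4b^2 + 77/12b - 5; remainder on division = -11/4b^2 + 11/4b.

lcm(LM(g_1), LM(g_3)) = ab.
S = (lcm/LT(g_1))·g_1 − (lcm/LT(g_3))·g_3 = 4/3a - 11/4b^2 + 77/12b - 5.
Reduce S modulo (g_1, g_2, g_3) in that order:
  leading term a: subtract (1)·g_3 from 4/3a - 11/4b^2 + 77/12b - 5 → -11/4b^2 + 11/4b
  leading term b^2: no divisor's leading term divides it; move -11/4b^2 to the remainder.
  leading term b: no divisor's leading term divides it; move 11/4b to the remainder.
The remainder -11/4b^2 + 11/4b is nonzero, so it would be added as the next basis element.
This is the inner loop of Buchberger's algorithm — each nonzero remainder becomes a new basis element.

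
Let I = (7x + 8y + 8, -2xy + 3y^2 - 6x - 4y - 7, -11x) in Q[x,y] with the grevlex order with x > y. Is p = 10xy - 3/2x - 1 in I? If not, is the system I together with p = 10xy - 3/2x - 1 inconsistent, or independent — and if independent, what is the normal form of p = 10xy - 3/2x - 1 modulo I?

Adjoining 10xy - 3/2x - 1 makes the ideal the whole ring: the system is inconsistent.

First compute the reduced Gröbner basis of I by Buchberger's algorithm.
f_1 = 7x + 8y + 8, LT = x.
f_2 = -2xy + 3y^2 - 6x - 4y - 7, LT = xy.
f_3 = -11x, LT = x.

S(f_1,f_2): lcm = xy. S = 37/14y^2 - 3x - 6/7y - 7/2.
  leading term y^2: no divisor's leading term divides it; move 37/14y^2 to the remainder.
  leading term x: subtract (-3/7)·f_1 from -3x - 6/7y - 7/2 → 18/7y - 1/14
  leading term y: no divisor's leading term divides it; move 18/7y to the remainder.
  leading term 1: no divisor's leading term divides it; move -1/14 to the remainder.
  remainder 37/14y^2 + 18/7y - 1/14 ≠ 0; add h_4 = 37/14y^2 + 18/7y - 1/14 to the basis.

S(f_1,f_3): lcm = x. S = 8/7y + 8/7.
  leading term y: no divisor's leading term divides it; move 8/7y to the remainder.
  leading term 1: no divisor's leading term divides it; move 8/7 to the remainder.
  remainder 8/7y + 8/7 ≠ 0; add h_5 = 8/7y + 8/7 to the basis.

The other S-polynomials (S(f_2,f_3), S(f_1,h_4), S(f_2,h_4), S(f_3,h_4), S(f_1,h_5), S(f_2,h_5), S(f_3,h_5), S(h_4,h_5)) all reduce to 0 modulo the current basis, so we have a Gröbner basis.
Inter-reduce: drop elements whose leading term is divisible by another's, tail-reduce, and make monic.
Reduced Gröbner basis: {x, y + 1}.
Label its elements g_1 = x, g_2 = y + 1.

Reduce p = 10xy - 3/2x - 1 modulo G:
  leading term xy: subtract (10y)·g_1 from 10xy - 3/2x - 1 → -3/2x - 1
  leading term x: subtract (-3/2)·g_1 from -3/2x - 1 → -1
  leading term 1: no divisor's leading term divides it; move -1 to the remainder.
  normal form = -1.
The normal form is nonzero, so p ∉ I. Since p minus its normal form lies in I, I + (p) = I + (r) where r = -1; decide whether this ideal is the whole ring.
Here r = -1 is a nonzero constant, hence a unit: 1 ∈ I + (p), the Gröbner basis of I + (p) is {1}, and the enlarged system has no common solution — adjoining p is inconsistent.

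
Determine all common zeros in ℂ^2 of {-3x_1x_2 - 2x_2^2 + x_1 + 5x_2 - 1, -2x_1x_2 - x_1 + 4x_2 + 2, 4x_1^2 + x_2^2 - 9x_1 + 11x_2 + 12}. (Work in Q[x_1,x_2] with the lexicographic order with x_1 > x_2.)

{(2, -1)}

Compute a lex Gröbner basis by Buchberger's algorithm.
f_1 = -3x_1x_2 + x_1 - 2x_2^2 + 5x_2 - 1, LT = x_1x_2.
f_2 = -2x_1x_2 - x_1 + 4x_2 + 2, LT = x_1x_2.
f_3 = 4x_1^2 - 9x_1 + x_2^2 + 11x_2 + 12, LT = x_1^2.

S(f_1,f_2): lcm = x_1x_2. S = -5/6x_1 + 2/3x_2^2 + 1/3x_2 + 4/3.
  reduce S modulo (f_1, f_2, f_3):
  remainder -5/6x_1 + 2/3x_2^2 + 1/3x_2 + 4/3 ≠ 0; add h_4 = -5/6x_1 + 2/3x_2^2 + 1/3x_2 + 4/3 to the basis.

S(f_1,f_3): lcm = x_1^2x_2. S = -1/3x_1^2 + 2/3x_1x_2^2 + 7/12x_1x_2 + 1/3x_1 - 1/4x_2^3 - 11/4x_2^2 - 3x_2.
  reduce S modulo (f_1, f_2, f_3, h_4):
  remainder -25/36x_2^3 - 199/90x_2^2 - 46/45x_2 + 89/180 ≠ 0; add h_5 = -25/36x_2^3 - 199/90x_2^2 - 46/45x_2 + 89/180 to the basis.

S(f_2,f_3): lcm = x_1^2x_2. S = 1/2x_1^2 + 1/4x_1x_2 - x_1 - 1/4x_2^3 - 11/4x_2^2 - 3x_2.
  reduce S modulo (f_1, f_2, f_3, h_4, h_5):
  remainder -2079/1000x_2^2 - 3507/1000x_2 - 357/250 ≠ 0; add h_6 = -2079/1000x_2^2 - 3507/1000x_2 - 357/250 to the basis.

S(f_1,h_4): lcm = x_1x_2. S = -1/3x_1 + 4/5x_2^3 + 16/15x_2^2 - 1/15x_2 + 1/3.
  reduce S modulo (f_1, f_2, f_3, h_4, h_5, h_6):
  remainder 259/165x_2 + 259/165 ≠ 0; add h_7 = 259/165x_2 + 259/165 to the basis.

The other S-polynomials (S(f_2,h_4), S(f_3,h_4), S(f_1,h_5), S(f_2,h_5), S(f_3,h_5), S(h_4,h_5), S(f_1,h_6), S(f_2,h_6), S(f_3,h_6), S(h_4,h_6), S(h_5,h_6), S(f_1,h_7), S(f_2,h_7), S(f_3,h_7), S(h_4,h_7), S(h_5,h_7), S(h_6,h_7)) all reduce to 0 modulo the current basis, so we have a Gröbner basis.
Inter-reduce: drop elements whose leading term is divisible by another's, tail-reduce, and make monic.
Reduced Gröbner basis: {x_1 - 2, x_2 + 1}.

Since the basis is lex-ordered, x_2 + 1 is univariate in x_2. Its roots are {-1}. Back-substituting each root into the other basis elements fixes the other coordinates.
  x_2 = -1: the earlier basis element becomes x_1 - 2 = 0, giving x_1 = 2 — point (2, -1).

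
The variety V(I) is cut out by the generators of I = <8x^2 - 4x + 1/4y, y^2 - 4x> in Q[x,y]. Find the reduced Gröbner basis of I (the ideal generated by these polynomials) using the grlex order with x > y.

Buchberger's algorithm terminates because the ascending chain of leading-term ideals stabilizes.

f_1 = 8x^2 - 4x + 1/4y, LT = x^2.
f_2 = y^2 - 4x, LT = y^2.

The S-polynomials (S(f_1,f_2)) all reduce to 0 modulo the current basis, so we have a Gröbner basis.

G = {x^2 - 1/2x + 1/32y, y^2 - 4x}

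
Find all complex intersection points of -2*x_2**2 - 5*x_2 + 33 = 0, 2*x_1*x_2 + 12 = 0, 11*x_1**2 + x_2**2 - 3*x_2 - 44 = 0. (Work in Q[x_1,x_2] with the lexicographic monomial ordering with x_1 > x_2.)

Compute a lex Gröbner basis by Buchberger's algorithm.
f_1 = -2*x_2**2 - 5*x_2 + 33, LT = x_2**2.
f_2 = 2*x_1*x_2 + 12, LT = x_1*x_2.
f_3 = 11*x_1**2 + x_2**2 - 3*x_2 - 44, LT = x_1**2.

S(f_1,f_2): lcm = x_1*x_2**2. S = 5/2*x_1*x_2 - 33/2*x_1 - 6*x_2.
  leading term x_1*x_2: subtract (5/4)·f_2 from 5/2*x_1*x_2 - 33/2*x_1 - 6*x_2 → -33/2*x_1 - 6*x_2 - 15
  leading term x_1: no divisor's leading term divides it; move -33/2*x_1 to the remainder.
  leading term x_2: no divisor's leading term divides it; move -6*x_2 to the remainder.
  leading term 1: no divisor's leading term divides it; move -15 to the remainder.
  remainder -33/2*x_1 - 6*x_2 - 15 ≠ 0; add h_4 = -33/2*x_1 - 6*x_2 - 15 to the basis.

S(f_2,f_3): lcm = x_1**2*x_2. S = 6*x_1 - 1/11*x_2**3 + 3/11*x_2**2 + 4*x_2.
  leading term x_1: subtract (-4/11)·h_4 from 6*x_1 - 1/11*x_2**3 + 3/11*x_2**2 + 4*x_2 → -1/11*x_2**3 + 3/11*x_2**2 + 20/11*x_2 - 60/11
  leading term x_2**3: subtract (1/22*x_2)·f_1 from -1/11*x_2**3 + 3/11*x_2**2 + 20/11*x_2 - 60/11 → 1/2*x_2**2 + 7/22*x_2 - 60/11
  leading term x_2**2: subtract (-1/4)·f_1 from 1/2*x_2**2 + 7/22*x_2 - 60/11 → -41/44*x_2 + 123/44
  leading term x_2: no divisor's leading term divides it; move -41/44*x_2 to the remainder.
  leading term 1: no divisor's leading term divides it; move 123/44 to the remainder.
  remainder -41/44*x_2 + 123/44 ≠ 0; add h_5 = -41/44*x_2 + 123/44 to the basis.

The other S-polynomials (S(f_1,f_3), S(f_1,h_4), S(f_2,h_4), S(f_3,h_4), S(f_1,h_5), S(f_2,h_5), S(f_3,h_5), S(h_4,h_5)) all reduce to 0 modulo the current basis, so we have a Gröbner basis.
Inter-reduce: drop elements whose leading term is divisible by another's, tail-reduce, and make monic.
Reduced Gröbner basis: {x_1 + 2, x_2 - 3}.

Since the basis is lex-ordered, x_2 - 3 is univariate in x_2. Its roots are {3}. Back-substituting each root into the other basis elements fixes the other coordinates.
  x_2 = 3: the earlier basis element becomes x_1 + 2 = 0, giving x_1 = -2 — point (-2, 3).
A lex Gröbner basis triangularizes the system, enabling back-substitution.

{(-2, 3)}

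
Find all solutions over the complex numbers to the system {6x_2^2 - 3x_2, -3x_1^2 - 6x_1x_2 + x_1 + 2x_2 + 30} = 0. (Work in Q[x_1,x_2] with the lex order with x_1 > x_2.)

Compute a lex Gröbner basis by Buchberger's algorithm.
f_1 = 6x_2^2 - 3x_2, LT = x_2^2.
f_2 = -3x_1^2 - 6x_1x_2 + x_1 + 2x_2 + 30, LT = x_1^2.

The S-polynomials (S(f_1,f_2)) all reduce to 0 modulo the current basis, so we have a Gröbner basis.
Inter-reduce: drop elements whose leading term is divisible by another's, tail-reduce, and make monic.
Reduced Gröbner basis: {x_1^2 + 2x_1x_2 - 1/3x_1 - 2/3x_2 - 10, x_2^2 - 1/2x_2}.

A lex Gröbner basis eliminates variables successively. Here x_2^2 - 1/2x_2 depends only on x_2, with roots {0, 1/2}; lifting each root through the earlier basis elements recovers the full solutions.
  x_2 = 0: the earlier basis element becomes x_1^2 - 1/3x_1 - 10 = 0, giving x_1 = -3, 10/3 — points (-3, 0), (10/3, 0).
  x_2 = 1/2: the earlier basis element becomes x_1^2 + 2/3x_1 - 31/3 = 0, giving x_1 = -1/3 + sqrt(94)/3, -sqrt(94)/3 - 1/3 — points (-1/3 + sqrt(94)/3, 1/2), (-sqrt(94)/3 - 1/3, 1/2).

{(-3, 0), (10/3, 0), (-1/3 + sqrt(94)/3, 1/2), (-sqrt(94)/3 - 1/3, 1/2)}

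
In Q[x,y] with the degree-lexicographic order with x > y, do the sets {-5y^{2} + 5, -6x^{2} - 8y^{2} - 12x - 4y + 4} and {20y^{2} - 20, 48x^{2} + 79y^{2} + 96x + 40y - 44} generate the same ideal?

No, the ideals differ.

Equality of ideals is decidable: compute both reduced Gröbner bases (unique for the ordering) and check whether they agree.
Buchberger on the first generating set:
f_1 = -5y^{2} + 5, LT = y^{2}.
f_2 = -6x^{2} - 8y^{2} - 12x - 4y + 4, LT = x^{2}.

The S-polynomials (S(f_1,f_2)) all reduce to 0 modulo the current basis, so we have a Gröbner basis.
Inter-reduce: drop elements whose leading term is divisible by another's, tail-reduce, and make monic.
Reduced Gröbner basis: {x^{2} + 2x + \tfrac{2}{3}y + \tfrac{2}{3}, y^{2} - 1}.

Buchberger on the second generating set:
h_1 = 20y^{2} - 20, LT = y^{2}.
h_2 = 48x^{2} + 79y^{2} + 96x + 40y - 44, LT = x^{2}.

The S-polynomials (S(h_1,h_2)) all reduce to 0 modulo the current basis, so we have a Gröbner basis.
Inter-reduce: drop elements whose leading term is divisible by another's, tail-reduce, and make monic.
Reduced Gröbner basis: {x^{2} + 2x + \tfrac{5}{6}y + \tfrac{35}{48}, y^{2} - 1}.

These differ, so the ideals are not equal.
The same test decides containment: I ⊆ J iff every generator of I reduces to 0 modulo a Gröbner basis of J.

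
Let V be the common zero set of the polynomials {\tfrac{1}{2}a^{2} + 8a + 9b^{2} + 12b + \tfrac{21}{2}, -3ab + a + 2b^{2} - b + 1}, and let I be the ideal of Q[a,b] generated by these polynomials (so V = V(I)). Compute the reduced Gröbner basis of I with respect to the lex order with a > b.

G = {a + \tfrac{249}{4}b^{3} + \tfrac{383}{4}b^{2} + \tfrac{107}{4}b - \tfrac{23}{4}, b^{4} + \tfrac{100}{83}b^{3} - \tfrac{6}{83}b^{2} - \tfrac{20}{83}b + \tfrac{3}{83}}

f_1 = \tfrac{1}{2}a^{2} + 8a + 9b^{2} + 12b + \tfrac{21}{2}, LT = a^{2}.
f_2 = -3ab + a + 2b^{2} - b + 1, LT = ab.

S(f_1,f_2): lcm = a^{2}b. S = \tfrac{1}{3}a^{2} + \tfrac{2}{3}ab^{2} + \tfrac{47}{3}ab + \tfrac{1}{3}a + 18b^{3} + 24b^{2} + 21b.
  reduce S modulo (f_1, f_2):
  remainder \tfrac{8}{27}a + \tfrac{166}{9}b^{3} + \tfrac{766}{27}b^{2} + \tfrac{214}{27}b - \tfrac{46}{27} ≠ 0; add g_3 = \tfrac{8}{27}a + \tfrac{166}{9}b^{3} + \tfrac{766}{27}b^{2} + \tfrac{214}{27}b - \tfrac{46}{27} to the basis.

S(f_1,g_3): lcm = a^{2}. S = -\tfrac{249}{4}ab^{3} - \tfrac{383}{4}ab^{2} - \tfrac{107}{4}ab + \tfrac{87}{4}a + 18b^{2} + 24b + 21.
  reduce S modulo (f_1, f_2, g_3):
  remainder -\tfrac{83}{2}b^{4} - 50b^{3} + 3b^{2} + 10b - \tfrac{3}{2} ≠ 0; add g_4 = -\tfrac{83}{2}b^{4} - 50b^{3} + 3b^{2} + 10b - \tfrac{3}{2} to the basis.

The other S-polynomials (S(f_2,g_3), S(f_1,g_4), S(f_2,g_4), S(g_3,g_4)) all reduce to 0 modulo the current basis, so we have a Gröbner basis.
Inter-reduce: drop elements whose leading term is divisible by another's, tail-reduce, and make monic.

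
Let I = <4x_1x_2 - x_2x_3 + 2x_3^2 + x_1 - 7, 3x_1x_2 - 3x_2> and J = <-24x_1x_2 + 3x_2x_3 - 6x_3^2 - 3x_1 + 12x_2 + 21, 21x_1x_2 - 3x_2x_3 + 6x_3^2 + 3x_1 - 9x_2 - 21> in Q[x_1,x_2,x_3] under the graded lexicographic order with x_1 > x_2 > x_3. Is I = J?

Since reduced Gröbner bases are canonical representatives of ideals under a given ordering, it suffices to compute and compare them.
Buchberger on the first generating set:
f_1 = 4x_1x_2 - x_2x_3 + 2x_3^2 + x_1 - 7, LT = x_1x_2.
f_2 = 3x_1x_2 - 3x_2, LT = x_1x_2.

S(f_1,f_2): lcm = x_1x_2. S = -1/4x_2x_3 + 1/2x_3^2 + 1/4x_1 + x_2 - 7/4.
  leading term x_2x_3: no divisor's leading term divides it; move -1/4x_2x_3 to the remainder.
  leading term x_3^2: no divisor's leading term divides it; move 1/2x_3^2 to the remainder.
  leading term x_1: no divisor's leading term divides it; move 1/4x_1 to the remainder.
  leading term x_2: no divisor's leading term divides it; move x_2 to the remainder.
  leading term 1: no divisor's leading term divides it; move -7/4 to the remainder.
  remainder -1/4x_2x_3 + 1/2x_3^2 + 1/4x_1 + x_2 - 7/4 ≠ 0; add g_3 = -1/4x_2x_3 + 1/2x_3^2 + 1/4x_1 + x_2 - 7/4 to the basis.

S(f_1,g_3): lcm = x_1x_2x_3. S = 2x_1x_3^2 - 1/4x_2x_3^2 + 1/2x_3^3 + x_1^2 + 4x_1x_2 + 1/4x_1x_3 - 7x_1 - 7/4x_3.
  leading term x_1x_3^2: no divisor's leading term divides it; move 2x_1x_3^2 to the remainder.
  leading term x_2x_3^2: subtract (x_3)·g_3 from -1/4x_2x_3^2 + 1/2x_3^3 + x_1^2 + 4x_1x_2 + 1/4x_1x_3 - 7x_1 - 7/4x_3 → x_1^2 + 4x_1x_2 - x_2x_3 - 7x_1
  leading term x_1^2: no divisor's leading term divides it; move x_1^2 to the remainder.
  leading term x_1x_2: subtract (1)·f_1 from 4x_1x_2 - x_2x_3 - 7x_1 → -2x_3^2 - 8x_1 + 7
  leading term x_3^2: no divisor's leading term divides it; move -2x_3^2 to the remainder.
  leading term x_1: no divisor's leading term divides it; move -8x_1 to the remainder.
  leading term 1: no divisor's leading term divides it; move 7 to the remainder.
  remainder 2x_1x_3^2 + x_1^2 - 2x_3^2 - 8x_1 + 7 ≠ 0; add g_4 = 2x_1x_3^2 + x_1^2 - 2x_3^2 - 8x_1 + 7 to the basis.

The other S-polynomials (S(f_2,g_3), S(f_1,g_4), S(f_2,g_4), S(g_3,g_4)) all reduce to 0 modulo the current basis, so we have a Gröbner basis.
Inter-reduce: drop elements whose leading term is divisible by another's, tail-reduce, and make monic.
Reduced Gröbner basis: {x_1x_3^2 + 1/2x_1^2 - x_3^2 - 4x_1 + 7/2, x_1x_2 - x_2, x_2x_3 - 2x_3^2 - x_1 - 4x_2 + 7}.

Buchberger on the second generating set:
h_1 = -24x_1x_2 + 3x_2x_3 - 6x_3^2 - 3x_1 + 12x_2 + 21, LT = x_1x_2.
h_2 = 21x_1x_2 - 3x_2x_3 + 6x_3^2 + 3x_1 - 9x_2 - 21, LT = x_1x_2.

S(h_1,h_2): lcm = x_1x_2. S = 1/56x_2x_3 - 1/28x_3^2 - 1/56x_1 - 1/14x_2 + 1/8.
  leading term x_2x_3: no divisor's leading term divides it; move 1/56x_2x_3 to the remainder.
  leading term x_3^2: no divisor's leading term divides it; move -1/28x_3^2 to the remainder.
  leading term x_1: no divisor's leading term divides it; move -1/56x_1 to the remainder.
  leading term x_2: no divisor's leading term divides it; move -1/14x_2 to the remainder.
  leading term 1: no divisor's leading term divides it; move 1/8 to the remainder.
  remainder 1/56x_2x_3 - 1/28x_3^2 - 1/56x_1 - 1/14x_2 + 1/8 ≠ 0; add k_3 = 1/56x_2x_3 - 1/28x_3^2 - 1/56x_1 - 1/14x_2 + 1/8 to the basis.

S(h_1,k_3): lcm = x_1x_2x_3. S = 2x_1x_3^2 - 1/8x_2x_3^2 + 1/4x_3^3 + x_1^2 + 4x_1x_2 + 1/8x_1x_3 - 1/2x_2x_3 - 7x_1 - 7/8x_3.
  leading term x_1x_3^2: no divisor's leading term divides it; move 2x_1x_3^2 to the remainder.
  leading term x_2x_3^2: subtract (-7x_3)·k_3 from -1/8x_2x_3^2 + 1/4x_3^3 + x_1^2 + 4x_1x_2 + 1/8x_1x_3 - 1/2x_2x_3 - 7x_1 - 7/8x_3 → x_1^2 + 4x_1x_2 - x_2x_3 - 7x_1
  leading term x_1^2: no divisor's leading term divides it; move x_1^2 to the remainder.
  leading term x_1x_2: subtract (-1/6)·h_1 from 4x_1x_2 - x_2x_3 - 7x_1 → -1/2x_2x_3 - x_3^2 - 15/2x_1 + 2x_2 + 7/2
  leading term x_2x_3: subtract (-28)·k_3 from -1/2x_2x_3 - x_3^2 - 15/2x_1 + 2x_2 + 7/2 → -2x_3^2 - 8x_1 + 7
  leading term x_3^2: no divisor's leading term divides it; move -2x_3^2 to the remainder.
  leading term x_1: no divisor's leading term divides it; move -8x_1 to the remainder.
  leading term 1: no divisor's leading term divides it; move 7 to the remainder.
  remainder 2x_1x_3^2 + x_1^2 - 2x_3^2 - 8x_1 + 7 ≠ 0; add k_4 = 2x_1x_3^2 + x_1^2 - 2x_3^2 - 8x_1 + 7 to the basis.

The other S-polynomials (S(h_2,k_3), S(h_1,k_4), S(h_2,k_4), S(k_3,k_4)) all reduce to 0 modulo the current basis, so we have a Gröbner basis.
Inter-reduce: drop elements whose leading term is divisible by another's, tail-reduce, and make monic.
Reduced Gröbner basis: {x_1x_3^2 + 1/2x_1^2 - x_3^2 - 4x_1 + 7/2, x_1x_2 - x_2, x_2x_3 - 2x_3^2 - x_1 - 4x_2 + 7}.

These coincide, so the ideals are equal.

Yes, the ideals are equal.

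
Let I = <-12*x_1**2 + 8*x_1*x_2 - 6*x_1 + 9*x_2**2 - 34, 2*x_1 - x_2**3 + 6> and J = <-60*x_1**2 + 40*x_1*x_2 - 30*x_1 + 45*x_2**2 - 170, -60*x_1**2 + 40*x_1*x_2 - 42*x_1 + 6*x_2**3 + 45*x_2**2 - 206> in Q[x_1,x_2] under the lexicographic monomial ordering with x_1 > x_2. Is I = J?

Yes, the ideals are equal.

For a fixed monomial order, each ideal has a unique reduced Gröbner basis; comparing bases decides equality.
Buchberger on the first generating set:
f_1 = -12*x_1**2 + 8*x_1*x_2 - 6*x_1 + 9*x_2**2 - 34, LT = x_1**2.
f_2 = 2*x_1 - x_2**3 + 6, LT = x_1.

S(f_1,f_2): lcm = x_1**2. S = 1/2*x_1*x_2**3 - 2/3*x_1*x_2 - 5/2*x_1 - 3/4*x_2**2 + 17/6.
  leading term x_1*x_2**3: subtract (1/4*x_2**3)·f_2 from 1/2*x_1*x_2**3 - 2/3*x_1*x_2 - 5/2*x_1 - 3/4*x_2**2 + 17/6 → -2/3*x_1*x_2 - 5/2*x_1 + 1/4*x_2**6 - 3/2*x_2**3 - 3/4*x_2**2 + 17/6
  leading term x_1*x_2: subtract (-1/3*x_2)·f_2 from -2/3*x_1*x_2 - 5/2*x_1 + 1/4*x_2**6 - 3/2*x_2**3 - 3/4*x_2**2 + 17/6 → -5/2*x_1 + 1/4*x_2**6 - 1/3*x_2**4 - 3/2*x_2**3 - 3/4*x_2**2 + 2*x_2 + 17/6
  leading term x_1: subtract (-5/4)·f_2 from -5/2*x_1 + 1/4*x_2**6 - 1/3*x_2**4 - 3/2*x_2**3 - 3/4*x_2**2 + 2*x_2 + 17/6 → 1/4*x_2**6 - 1/3*x_2**4 - 11/4*x_2**3 - 3/4*x_2**2 + 2*x_2 + 31/3
  leading term x_2**6: no divisor's leading term divides it; move 1/4*x_2**6 to the remainder.
  leading term x_2**4: no divisor's leading term divides it; move -1/3*x_2**4 to the remainder.
  leading term x_2**3: no divisor's leading term divides it; move -11/4*x_2**3 to the remainder.
  leading term x_2**2: no divisor's leading term divides it; move -3/4*x_2**2 to the remainder.
  leading term x_2: no divisor's leading term divides it; move 2*x_2 to the remainder.
  leading term 1: no divisor's leading term divides it; move 31/3 to the remainder.
  remainder 1/4*x_2**6 - 1/3*x_2**4 - 11/4*x_2**3 - 3/4*x_2**2 + 2*x_2 + 31/3 ≠ 0; add g_3 = 1/4*x_2**6 - 1/3*x_2**4 - 11/4*x_2**3 - 3/4*x_2**2 + 2*x_2 + 31/3 to the basis.

The other S-polynomials (S(f_1,g_3), S(f_2,g_3)) all reduce to 0 modulo the current basis, so we have a Gröbner basis.
Inter-reduce: drop elements whose leading term is divisible by another's, tail-reduce, and make monic.
Reduced Gröbner basis: {x_1 - 1/2*x_2**3 + 3, x_2**6 - 4/3*x_2**4 - 11*x_2**3 - 3*x_2**2 + 8*x_2 + 124/3}.

Buchberger on the second generating set:
h_1 = -60*x_1**2 + 40*x_1*x_2 - 30*x_1 + 45*x_2**2 - 170, LT = x_1**2.
h_2 = -60*x_1**2 + 40*x_1*x_2 - 42*x_1 + 6*x_2**3 + 45*x_2**2 - 206, LT = x_1**2.

S(h_1,h_2): lcm = x_1**2. S = -1/5*x_1 + 1/10*x_2**3 - 3/5.
  leading term x_1: no divisor's leading term divides it; move -1/5*x_1 to the remainder.
  leading term x_2**3: no divisor's leading term divides it; move 1/10*x_2**3 to the remainder.
  leading term 1: no divisor's leading term divides it; move -3/5 to the remainder.
  remainder -1/5*x_1 + 1/10*x_2**3 - 3/5 ≠ 0; add k_3 = -1/5*x_1 + 1/10*x_2**3 - 3/5 to the basis.

S(h_1,k_3): lcm = x_1**2. S = 1/2*x_1*x_2**3 - 2/3*x_1*x_2 - 5/2*x_1 - 3/4*x_2**2 + 17/6.
  leading term x_1*x_2**3: subtract (-5/2*x_2**3)·k_3 from 1/2*x_1*x_2**3 - 2/3*x_1*x_2 - 5/2*x_1 - 3/4*x_2**2 + 17/6 → -2/3*x_1*x_2 - 5/2*x_1 + 1/4*x_2**6 - 3/2*x_2**3 - 3/4*x_2**2 + 17/6
  leading term x_1*x_2: subtract (10/3*x_2)·k_3 from -2/3*x_1*x_2 - 5/2*x_1 + 1/4*x_2**6 - 3/2*x_2**3 - 3/4*x_2**2 + 17/6 → -5/2*x_1 + 1/4*x_2**6 - 1/3*x_2**4 - 3/2*x_2**3 - 3/4*x_2**2 + 2*x_2 + 17/6
  leading term x_1: subtract (25/2)·k_3 from -5/2*x_1 + 1/4*x_2**6 - 1/3*x_2**4 - 3/2*x_2**3 - 3/4*x_2**2 + 2*x_2 + 17/6 → 1/4*x_2**6 - 1/3*x_2**4 - 11/4*x_2**3 - 3/4*x_2**2 + 2*x_2 + 31/3
  leading term x_2**6: no divisor's leading term divides it; move 1/4*x_2**6 to the remainder.
  leading term x_2**4: no divisor's leading term divides it; move -1/3*x_2**4 to the remainder.
  leading term x_2**3: no divisor's leading term divides it; move -11/4*x_2**3 to the remainder.
  leading term x_2**2: no divisor's leading term divides it; move -3/4*x_2**2 to the remainder.
  leading term x_2: no divisor's leading term divides it; move 2*x_2 to the remainder.
  leading term 1: no divisor's leading term divides it; move 31/3 to the remainder.
  remainder 1/4*x_2**6 - 1/3*x_2**4 - 11/4*x_2**3 - 3/4*x_2**2 + 2*x_2 + 31/3 ≠ 0; add k_4 = 1/4*x_2**6 - 1/3*x_2**4 - 11/4*x_2**3 - 3/4*x_2**2 + 2*x_2 + 31/3 to the basis.

The other S-polynomials (S(h_2,k_3), S(h_1,k_4), S(h_2,k_4), S(k_3,k_4)) all reduce to 0 modulo the current basis, so we have a Gröbner basis.
Inter-reduce: drop elements whose leading term is divisible by another's, tail-reduce, and make monic.
Reduced Gröbner basis: {x_1 - 1/2*x_2**3 + 3, x_2**6 - 4/3*x_2**4 - 11*x_2**3 - 3*x_2**2 + 8*x_2 + 124/3}.

Same reduced basis, so the two generating sets span the same ideal.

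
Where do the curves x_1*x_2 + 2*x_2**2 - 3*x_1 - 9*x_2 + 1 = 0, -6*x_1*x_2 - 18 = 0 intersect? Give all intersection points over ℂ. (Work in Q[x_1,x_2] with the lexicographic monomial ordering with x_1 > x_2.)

Compute a lex Gröbner basis by Buchberger's algorithm.
f_1 = x_1*x_2 - 3*x_1 + 2*x_2**2 - 9*x_2 + 1, LT = x_1*x_2.
f_2 = -6*x_1*x_2 - 18, LT = x_1*x_2.

S(f_1,f_2): lcm = x_1*x_2. S = -3*x_1 + 2*x_2**2 - 9*x_2 - 2.
  leading term x_1: no divisor's leading term divides it; move -3*x_1 to the remainder.
  leading term x_2**2: no divisor's leading term divides it; move 2*x_2**2 to the remainder.
  leading term x_2: no divisor's leading term divides it; move -9*x_2 to the remainder.
  leading term 1: no divisor's leading term divides it; move -2 to the remainder.
  remainder -3*x_1 + 2*x_2**2 - 9*x_2 - 2 ≠ 0; add h_3 = -3*x_1 + 2*x_2**2 - 9*x_2 - 2 to the basis.

S(f_1,h_3): lcm = x_1*x_2. S = -3*x_1 + 2/3*x_2**3 - x_2**2 - 29/3*x_2 + 1.
  leading term x_1: subtract (1)·h_3 from -3*x_1 + 2/3*x_2**3 - x_2**2 - 29/3*x_2 + 1 → 2/3*x_2**3 - 3*x_2**2 - 2/3*x_2 + 3
  leading term x_2**3: no divisor's leading term divides it; move 2/3*x_2**3 to the remainder.
  leading term x_2**2: no divisor's leading term divides it; move -3*x_2**2 to the remainder.
  leading term x_2: no divisor's leading term divides it; move -2/3*x_2 to the remainder.
  leading term 1: no divisor's leading term divides it; move 3 to the remainder.
  remainder 2/3*x_2**3 - 3*x_2**2 - 2/3*x_2 + 3 ≠ 0; add h_4 = 2/3*x_2**3 - 3*x_2**2 - 2/3*x_2 + 3 to the basis.

The other S-polynomials (S(f_2,h_3), S(f_1,h_4), S(f_2,h_4), S(h_3,h_4)) all reduce to 0 modulo the current basis, so we have a Gröbner basis.
Inter-reduce: drop elements whose leading term is divisible by another's, tail-reduce, and make monic.
Reduced Gröbner basis: {x_1 - 2/3*x_2**2 + 3*x_2 + 2/3, x_2**3 - 9/2*x_2**2 - x_2 + 9/2}.

Since the basis is lex-ordered, x_2**3 - 9/2*x_2**2 - x_2 + 9/2 is univariate in x_2. Its roots are {-1, 1, 9/2}. Back-substituting each root into the other basis elements fixes the other coordinates.
  x_2 = -1: the earlier basis element becomes x_1 - 3 = 0, giving x_1 = 3 — point (3, -1).
  x_2 = 1: the earlier basis element becomes x_1 + 3 = 0, giving x_1 = -3 — point (-3, 1).
  x_2 = 9/2: the earlier basis element becomes x_1 + 2/3 = 0, giving x_1 = -2/3 — point (-2/3, 9/2).
Check: every point annihilates each of the original generators.

{(3, -1), (-3, 1), (-2/3, 9/2)}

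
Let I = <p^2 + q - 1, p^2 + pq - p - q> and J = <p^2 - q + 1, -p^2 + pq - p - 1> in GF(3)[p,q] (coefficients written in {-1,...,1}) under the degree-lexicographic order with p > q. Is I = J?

No, the ideals differ.

For a fixed monomial order, each ideal has a unique reduced Gröbner basis; comparing bases decides equality.
Buchberger on the first generating set:
f_1 = p^2 + q - 1, LT = p^2.
f_2 = p^2 + pq - p - q, LT = p^2.

S(f_1,f_2): lcm = p^2. S = -pq + p - q - 1.
  leading term pq: no divisor's leading term divides it; move -pq to the remainder.
  leading term p: no divisor's leading term divides it; move p to the remainder.
  leading term q: no divisor's leading term divides it; move -q to the remainder.
  leading term 1: no divisor's leading term divides it; move -1 to the remainder.
  remainder -pq + p - q - 1 ≠ 0; add g_3 = -pq + p - q - 1 to the basis.

S(f_1,g_3): lcm = p^2q. S = p^2 - pq + q^2 - p - q.
  leading term p^2: subtract (1)·f_1 from p^2 - pq + q^2 - p - q → -pq + q^2 - p + q + 1
  leading term pq: subtract (1)·g_3 from -pq + q^2 - p + q + 1 → q^2 + p - q - 1
  leading term q^2: no divisor's leading term divides it; move q^2 to the remainder.
  leading term p: no divisor's leading term divides it; move p to the remainder.
  leading term q: no divisor's leading term divides it; move -q to the remainder.
  leading term 1: no divisor's leading term divides it; move -1 to the remainder.
  remainder q^2 + p - q - 1 ≠ 0; add g_4 = q^2 + p - q - 1 to the basis.

The other S-polynomials (S(f_2,g_3), S(f_1,g_4), S(f_2,g_4), S(g_3,g_4)) all reduce to 0 modulo the current basis, so we have a Gröbner basis.
Inter-reduce: drop elements whose leading term is divisible by another's, tail-reduce, and make monic.
Reduced Gröbner basis: {p^2 + q - 1, pq - p + q + 1, q^2 + p - q - 1}.

Buchberger on the second generating set:
h_1 = p^2 - q + 1, LT = p^2.
h_2 = -p^2 + pq - p - 1, LT = p^2.

S(h_1,h_2): lcm = p^2. S = pq - p - q.
  leading term pq: no divisor's leading term divides it; move pq to the remainder.
  leading term p: no divisor's leading term divides it; move -p to the remainder.
  leading term q: no divisor's leading term divides it; move -q to the remainder.
  remainder pq - p - q ≠ 0; add k_3 = pq - p - q to the basis.

S(h_1,k_3): lcm = p^2q. S = p^2 + pq - q^2 + q.
  leading term p^2: subtract (1)·h_1 from p^2 + pq - q^2 + q → pq - q^2 - q - 1
  leading term pq: subtract (1)·k_3 from pq - q^2 - q - 1 → -q^2 + p - 1
  leading term q^2: no divisor's leading term divides it; move -q^2 to the remainder.
  leading term p: no divisor's leading term divides it; move p to the remainder.
  leading term 1: no divisor's leading term divides it; move -1 to the remainder.
  remainder -q^2 + p - 1 ≠ 0; add k_4 = -q^2 + p - 1 to the basis.

The other S-polynomials (S(h_2,k_3), S(h_1,k_4), S(h_2,k_4), S(k_3,k_4)) all reduce to 0 modulo the current basis, so we have a Gröbner basis.
Inter-reduce: drop elements whose leading term is divisible by another's, tail-reduce, and make monic.
Reduced Gröbner basis: {p^2 - q + 1, pq - p - q, q^2 - p + 1}.

The bases are distinct; the ideals are different.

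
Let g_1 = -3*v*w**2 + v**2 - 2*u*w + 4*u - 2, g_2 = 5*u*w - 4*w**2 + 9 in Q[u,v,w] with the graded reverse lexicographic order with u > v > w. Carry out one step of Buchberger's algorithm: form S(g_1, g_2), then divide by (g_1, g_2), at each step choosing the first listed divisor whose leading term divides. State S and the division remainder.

lcm(LM(g_1), LM(g_2)) = u*v*w**2.
S = (lcm/LT(g_1))·g_1 − (lcm/LT(g_2))·g_2 = 4/5*v*w**3 - 1/3*u*v**2 + 2/3*u**2*w - 4/3*u**2 - 9/5*v*w + 2/3*u.
Reduce S modulo (g_1, g_2) in that order:
  leading term v*w**3: subtract (-4/15*w)·g_1 from 4/5*v*w**3 - 1/3*u*v**2 + 2/3*u**2*w - 4/3*u**2 - 9/5*v*w + 2/3*u → -1/3*u*v**2 + 2/3*u**2*w + 4/15*v**2*w - 8/15*u*w**2 - 4/3*u**2 + 16/15*u*w - 9/5*v*w + 2/3*u - 8/15*w
  leading term u*v**2: no divisor's leading term divides it; move -1/3*u*v**2 to the remainder.
  leading term u**2*w: subtract (2/15*u)·g_2 from 2/3*u**2*w + 4/15*v**2*w - 8/15*u*w**2 - 4/3*u**2 + 16/15*u*w - 9/5*v*w + 2/3*u - 8/15*w → 4/15*v**2*w - 4/3*u**2 + 16/15*u*w - 9/5*v*w - 8/15*u - 8/15*w
  leading term v**2*w: no divisor's leading term divides it; move 4/15*v**2*w to the remainder.
  leading term u**2: no divisor's leading term divides it; move -4/3*u**2 to the remainder.
  leading term u*w: subtract (16/75)·g_2 from 16/15*u*w - 9/5*v*w - 8/15*u - 8/15*w → -9/5*v*w + 64/75*w**2 - 8/15*u - 8/15*w - 48/25
  leading term v*w: no divisor's leading term divides it; move -9/5*v*w to the remainder.
  leading term w**2: no divisor's leading term divides it; move 64/75*w**2 to the remainder.
  leading term u: no divisor's leading term divides it; move -8/15*u to the remainder.
  leading term w: no divisor's leading term divides it; move -8/15*w to the remainder.
  leading term 1: no divisor's leading term divides it; move -48/25 to the remainder.
The remainder -1/3*u*v**2 + 4/15*v**2*w - 4/3*u**2 - 9/5*v*w + 64/75*w**2 - 8/15*u - 8/15*w - 48/25 is nonzero, so it would be added as the next basis element.

S(g_1, g_2) = 4/5*v*w**3 - 1/3*u*v**2 + 2/3*u**2*w - 4/3*u**2 - 9/5*v*w + 2/3*u; remainder on division = -1/3*u*v**2 + 4/15*v**2*w - 4/3*u**2 - 9/5*v*w + 64/75*w**2 - 8/15*u - 8/15*w - 48/25.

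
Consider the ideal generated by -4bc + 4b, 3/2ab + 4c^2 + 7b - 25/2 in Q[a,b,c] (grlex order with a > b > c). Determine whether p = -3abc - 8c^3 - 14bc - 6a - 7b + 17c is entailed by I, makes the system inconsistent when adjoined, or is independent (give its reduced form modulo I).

First compute the reduced Gröbner basis of I by Buchberger's algorithm.
f_1 = -4bc + 4b, LT = bc.
f_2 = 3/2ab + 4c^2 + 7b - 25/2, LT = ab.

S(f_1,f_2): lcm = abc. S = -8/3c^3 - ab - 14/3bc + 25/3c.
  reduce S modulo (f_1, f_2):
  remainder -8/3c^3 + 8/3c^2 + 25/3c - 25/3 ≠ 0; add h_3 = -8/3c^3 + 8/3c^2 + 25/3c - 25/3 to the basis.

The other S-polynomials (S(f_1,h_3), S(f_2,h_3)) all reduce to 0 modulo the current basis, so we have a Gröbner basis.
Inter-reduce: drop elements whose leading term is divisible by another's, tail-reduce, and make monic.
Reduced Gröbner basis: {c^3 - c^2 - 25/8c + 25/8, ab + 8/3c^2 + 14/3b - 25/3, bc - b}.
Label its elements g_1 = c^3 - c^2 - 25/8c + 25/8, g_2 = ab + 8/3c^2 + 14/3b - 25/3, g_3 = bc - b.

Reduce p = -3abc - 8c^3 - 14bc - 6a - 7b + 17c modulo G:
  leading term abc: subtract (-3c)·g_2 from -3abc - 8c^3 - 14bc - 6a - 7b + 17c → -6a - 7b - 8c
  leading term a: no divisor's leading term divides it; move -6a to the remainder.
  leading term b: no divisor's leading term divides it; move -7b to the remainder.
  leading term c: no divisor's leading term divides it; move -8c to the remainder.
  normal form = -6a - 7b - 8c.
The normal form is nonzero, so p ∉ I. Since p minus its normal form lies in I, I + (p) = I + (r) where r = -6a - 7b - 8c; decide whether this ideal is the whole ring.
Run Buchberger on G together with r (pairs among the g_i already reduce to 0 since G is a Gröbner basis):
g_1 = c^3 - c^2 - 25/8c + 25/8, LT = c^3.
g_2 = ab + 8/3c^2 + 14/3b - 25/3, LT = ab.
g_3 = bc - b, LT = bc.
r = -6a - 7b - 8c, LT = a.

S(g_2,r): lcm = ab. S = -7/6b^2 - 4/3bc + 8/3c^2 + 14/3b - 25/3.
  reduce S modulo (g_1, g_2, g_3, r):
  remainder -7/6b^2 + 8/3c^2 + 10/3b - 25/3 ≠ 0; add m_5 = -7/6b^2 + 8/3c^2 + 10/3b - 25/3 to the basis.

The other S-polynomials (S(g_1,g_2), S(g_1,g_3), S(g_1,r), S(g_2,g_3), S(g_3,r), S(g_1,m_5), S(g_2,m_5), S(g_3,m_5), S(r,m_5)) all reduce to 0 modulo the current basis, so we have a Gröbner basis.
Inter-reduce: drop elements whose leading term is divisible by another's, tail-reduce, and make monic.
Reduced Gröbner basis: {c^3 - c^2 - 25/8c + 25/8, b^2 - 16/7c^2 - 20/7b + 50/7, bc - b, a + 7/6b + 4/3c}.
The reduced Gröbner basis of I + (p) is {c^3 - c^2 - 25/8c + 25/8, b^2 - 16/7c^2 - 20/7b + 50/7, bc - b, a + 7/6b + 4/3c} ≠ {1}, a proper ideal, so the enlarged system stays consistent: p is independent of I, with normal form -6a - 7b - 8c.

-3abc - 8c^3 - 14bc - 6a - 7b + 17c is independent of I; its normal form modulo I is -6a - 7b - 8c.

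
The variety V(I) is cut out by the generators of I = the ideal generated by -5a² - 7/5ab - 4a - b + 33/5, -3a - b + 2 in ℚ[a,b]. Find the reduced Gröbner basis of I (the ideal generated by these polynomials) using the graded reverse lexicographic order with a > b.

G = {b² - 73/4b - 77/4, a + ⅓b - ⅔}

f_1 = -5a² - 7/5ab - 4a - b + 33/5, LT = a².
f_2 = -3a - b + 2, LT = a.

S(f_1,f_2): lcm = a². S = -4/75ab + 22/15a + ⅕b - 33/25.
  leading term ab: subtract (4/225b)·f_2 from -4/75ab + 22/15a + ⅕b - 33/25 → 4/225b² + 22/15a + 37/225b - 33/25
  leading term b²: no divisor's leading term divides it; move 4/225b² to the remainder.
  leading term a: subtract (-22/45)·f_2 from 22/15a + 37/225b - 33/25 → -73/225b - 77/225
  leading term b: no divisor's leading term divides it; move -73/225b to the remainder.
  leading term 1: no divisor's leading term divides it; move -77/225 to the remainder.
  remainder 4/225b² - 73/225b - 77/225 ≠ 0; add g_3 = 4/225b² - 73/225b - 77/225 to the basis.

The other S-polynomials (S(f_1,g_3), S(f_2,g_3)) all reduce to 0 modulo the current basis, so we have a Gröbner basis.
Inter-reduce: drop elements whose leading term is divisible by another's, tail-reduce, and make monic.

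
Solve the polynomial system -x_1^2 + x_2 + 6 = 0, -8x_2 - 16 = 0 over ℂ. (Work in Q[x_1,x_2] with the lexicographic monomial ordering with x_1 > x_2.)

Compute a lex Gröbner basis by Buchberger's algorithm.
f_1 = -x_1^2 + x_2 + 6, LT = x_1^2.
f_2 = -8x_2 - 16, LT = x_2.

The S-polynomials (S(f_1,f_2)) all reduce to 0 modulo the current basis, so we have a Gröbner basis.
Inter-reduce: drop elements whose leading term is divisible by another's, tail-reduce, and make monic.
Reduced Gröbner basis: {x_1^2 - 4, x_2 + 2}.

From the last basis element, x_2 + 2 = 0, so x_2 takes values in {-2}. Each choice, substituted upward through the basis, yields the corresponding point(s) of the solution set.
  x_2 = -2: the earlier basis element becomes x_1^2 - 4 = 0, giving x_1 = -2, 2 — points (-2, -2), (2, -2).

{(-2, -2), (2, -2)}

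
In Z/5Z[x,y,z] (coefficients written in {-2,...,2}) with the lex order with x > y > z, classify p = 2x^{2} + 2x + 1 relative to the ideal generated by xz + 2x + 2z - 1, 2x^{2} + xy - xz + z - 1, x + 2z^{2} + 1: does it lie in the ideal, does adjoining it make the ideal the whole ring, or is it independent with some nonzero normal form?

First compute the reduced Gröbner basis of I by Buchberger's algorithm.
f_1 = xz + 2x + 2z - 1, LT = xz.
f_2 = 2x^{2} + xy - xz + z - 1, LT = x^{2}.
f_3 = x + 2z^{2} + 1, LT = x.

S(f_1,f_2): lcm = x^{2}z. S = 2x^{2} + 2xyz - 2xz^{2} + 2xz - x + 2z^{2} - 2z.
  leading term x^{2}: subtract (1)·f_2 from 2x^{2} + 2xyz - 2xz^{2} + 2xz - x + 2z^{2} - 2z → 2xyz - xy - 2xz^{2} - 2xz - x + 2z^{2} + 2z + 1
  leading term xyz: subtract (2y)·f_1 from 2xyz - xy - 2xz^{2} - 2xz - x + 2z^{2} + 2z + 1 → -2xz^{2} - 2xz - x + yz + 2y + 2z^{2} + 2z + 1
  leading term xz^{2}: subtract (-2z)·f_1 from -2xz^{2} - 2xz - x + yz + 2y + 2z^{2} + 2z + 1 → 2xz - x + yz + 2y + z^{2} + 1
  leading term xz: subtract (2)·f_1 from 2xz - x + yz + 2y + z^{2} + 1 → yz + 2y + z^{2} + z - 2
  leading term yz: no divisor's leading term divides it; move yz to the remainder.
  leading term y: no divisor's leading term divides it; move 2y to the remainder.
  leading term z^{2}: no divisor's leading term divides it; move z^{2} to the remainder.
  leading term z: no divisor's leading term divides it; move z to the remainder.
  leading term 1: no divisor's leading term divides it; move -2 to the remainder.
  remainder yz + 2y + z^{2} + z - 2 ≠ 0; add h_4 = yz + 2y + z^{2} + z - 2 to the basis.

S(f_1,f_3): lcm = xz. S = 2x - 2z^{3} + z - 1.
  leading term x: subtract (2)·f_3 from 2x - 2z^{3} + z - 1 → -2z^{3} + z^{2} + z + 2
  leading term z^{3}: no divisor's leading term divides it; move -2z^{3} to the remainder.
  leading term z^{2}: no divisor's leading term divides it; move z^{2} to the remainder.
  leading term z: no divisor's leading term divides it; move z to the remainder.
  leading term 1: no divisor's leading term divides it; move 2 to the remainder.
  remainder -2z^{3} + z^{2} + z + 2 ≠ 0; add h_5 = -2z^{3} + z^{2} + z + 2 to the basis.

S(f_2,f_3): lcm = x^{2}. S = -2xy - 2xz^{2} + 2xz - x - 2z + 2.
  leading term xy: subtract (-2y)·f_3 from -2xy - 2xz^{2} + 2xz - x - 2z + 2 → -2xz^{2} + 2xz - x - yz^{2} + 2y - 2z + 2
  leading term xz^{2}: subtract (-2z)·f_1 from -2xz^{2} + 2xz - x - yz^{2} + 2y - 2z + 2 → xz - x - yz^{2} + 2y - z^{2} + z + 2
  leading term xz: subtract (1)·f_1 from xz - x - yz^{2} + 2y - z^{2} + z + 2 → 2x - yz^{2} + 2y - z^{2} - z - 2
  leading term x: subtract (2)·f_3 from 2x - yz^{2} + 2y - z^{2} - z - 2 → -yz^{2} + 2y - z + 1
  leading term yz^{2}: subtract (-z)·h_4 from -yz^{2} + 2y - z + 1 → 2yz + 2y + z^{3} + z^{2} + 2z + 1
  leading term yz: subtract (2)·h_4 from 2yz + 2y + z^{3} + z^{2} + 2z + 1 → -2y + z^{3} - z^{2}
  leading term y: no divisor's leading term divides it; move -2y to the remainder.
  leading term z^{3}: subtract (2)·h_5 from z^{3} - z^{2} → 2z^{2} - 2z + 1
  leading term z^{2}: no divisor's leading term divides it; move 2z^{2} to the remainder.
  leading term z: no divisor's leading term divides it; move -2z to the remainder.
  leading term 1: no divisor's leading term divides it; move 1 to the remainder.
  remainder -2y + 2z^{2} - 2z + 1 ≠ 0; add h_6 = -2y + 2z^{2} - 2z + 1 to the basis.

The other S-polynomials (S(f_1,h_4), S(f_2,h_4), S(f_3,h_4), S(f_1,h_5), S(f_2,h_5), S(f_3,h_5), S(h_4,h_5), S(f_1,h_6), S(f_2,h_6), S(f_3,h_6), S(h_4,h_6), S(h_5,h_6)) all reduce to 0 modulo the current basis, so we have a Gröbner basis.
Inter-reduce: drop elements whose leading term is divisible by another's, tail-reduce, and make monic.
Reduced Gröbner basis: {x + 2z^{2} + 1, y - z^{2} + z + 2, z^{3} + 2z^{2} + 2z - 1}.
Label its elements g_1 = x + 2z^{2} + 1, g_2 = y - z^{2} + z + 2, g_3 = z^{3} + 2z^{2} + 2z - 1.

Reduce p = 2x^{2} + 2x + 1 modulo G:
  leading term x^{2}: subtract (2x)·g_1 from 2x^{2} + 2x + 1 → xz^{2} + 1
  leading term xz^{2}: subtract (z^{2})·g_1 from xz^{2} + 1 → -2z^{4} - z^{2} + 1
  leading term z^{4}: subtract (-2z)·g_3 from -2z^{4} - z^{2} + 1 → -z^{3} - 2z^{2} - 2z + 1
  leading term z^{3}: subtract (-1)·g_3 from -z^{3} - 2z^{2} - 2z + 1 → 0
  normal form = 0.
Since the normal form is 0, p ∈ I.

2x^{2} + 2x + 1 lies in I (it reduces to 0).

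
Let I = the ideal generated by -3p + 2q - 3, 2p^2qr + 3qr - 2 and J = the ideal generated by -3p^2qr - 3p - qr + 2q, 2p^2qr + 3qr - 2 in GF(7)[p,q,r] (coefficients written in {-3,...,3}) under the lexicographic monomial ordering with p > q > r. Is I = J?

Yes, the ideals are equal.

For a fixed monomial order, each ideal has a unique reduced Gröbner basis; comparing bases decides equality.
Buchberger on the first generating set:
f_1 = -3p + 2q - 3, LT = p.
f_2 = 2p^2qr + 3qr - 2, LT = p^2qr.

S(f_1,f_2): lcm = p^2qr. S = -3pq^2r + pqr + 2qr + 1.
  leading term pq^2r: subtract (q^2r)·f_1 from -3pq^2r + pqr + 2qr + 1 → pqr - 2q^3r + 3q^2r + 2qr + 1
  leading term pqr: subtract (2qr)·f_1 from pqr - 2q^3r + 3q^2r + 2qr + 1 → -2q^3r - q^2r + qr + 1
  leading term q^3r: no divisor's leading term divides it; move -2q^3r to the remainder.
  leading term q^2r: no divisor's leading term divides it; move -q^2r to the remainder.
  leading term qr: no divisor's leading term divides it; move qr to the remainder.
  leading term 1: no divisor's leading term divides it; move 1 to the remainder.
  remainder -2q^3r - q^2r + qr + 1 ≠ 0; add g_3 = -2q^3r - q^2r + qr + 1 to the basis.

S(f_1,g_3): leading monomials are coprime, so the S-polynomial reduces to 0 (Buchberger's first criterion).
S(f_2,g_3): lcm = p^2q^3r. S = 3p^2q^2r - 3p^2qr - 3p^2 - 2q^3r - q^2.
  leading term p^2q^2r: subtract (-pq^2r)·f_1 from 3p^2q^2r - 3p^2qr - 3p^2 - 2q^3r - q^2 → -3p^2qr - 3p^2 + 2pq^3r - 3pq^2r - 2q^3r - q^2
  leading term p^2qr: subtract (pqr)·f_1 from -3p^2qr - 3p^2 + 2pq^3r - 3pq^2r - 2q^3r - q^2 → -3p^2 + 2pq^3r + 2pq^2r + 3pqr - 2q^3r - q^2
  leading term p^2: subtract (p)·f_1 from -3p^2 + 2pq^3r + 2pq^2r + 3pqr - 2q^3r - q^2 → 2pq^3r + 2pq^2r + 3pqr - 2pq + 3p - 2q^3r - q^2
  leading term pq^3r: subtract (-3q^3r)·f_1 from 2pq^3r + 2pq^2r + 3pqr - 2pq + 3p - 2q^3r - q^2 → 2pq^2r + 3pqr - 2pq + 3p - q^4r + 3q^3r - q^2
  leading term pq^2r: subtract (-3q^2r)·f_1 from 2pq^2r + 3pqr - 2pq + 3p - q^4r + 3q^3r - q^2 → 3pqr - 2pq + 3p - q^4r + 2q^3r - 2q^2r - q^2
  leading term pqr: subtract (-qr)·f_1 from 3pqr - 2pq + 3p - q^4r + 2q^3r - 2q^2r - q^2 → -2pq + 3p - q^4r + 2q^3r - q^2 - 3qr
  leading term pq: subtract (3q)·f_1 from -2pq + 3p - q^4r + 2q^3r - q^2 - 3qr → 3p - q^4r + 2q^3r - 3qr + 2q
  leading term p: subtract (-1)·f_1 from 3p - q^4r + 2q^3r - 3qr + 2q → -q^4r + 2q^3r - 3qr - 3q - 3
  leading term q^4r: subtract (-3q)·g_3 from -q^4r + 2q^3r - 3qr - 3q - 3 → -q^3r + 3q^2r - 3qr - 3
  leading term q^3r: subtract (-3)·g_3 from -q^3r + 3q^2r - 3qr - 3 → 0
  remainder 0.

Every S-polynomial of the final basis reduces to 0, so we have a Gröbner basis.
Inter-reduce: drop elements whose leading term is divisible by another's, tail-reduce, and make monic.
Reduced Gröbner basis: {p - 3q + 1, q^3r - 3q^2r + 3qr + 3}.

Buchberger on the second generating set:
h_1 = -3p^2qr - 3p - qr + 2q, LT = p^2qr.
h_2 = 2p^2qr + 3qr - 2, LT = p^2qr.

S(h_1,h_2): lcm = p^2qr. S = p - 3q + 1.
  leading term p: no divisor's leading term divides it; move p to the remainder.
  leading term q: no divisor's leading term divides it; move -3q to the remainder.
  leading term 1: no divisor's leading term divides it; move 1 to the remainder.
  remainder p - 3q + 1 ≠ 0; add k_3 = p - 3q + 1 to the basis.

S(h_1,k_3): lcm = p^2qr. S = 3pq^2r - pqr + p - 2qr - 3q.
  leading term pq^2r: subtract (3q^2r)·k_3 from 3pq^2r - pqr + p - 2qr - 3q → -pqr + p + 2q^3r - 3q^2r - 2qr - 3q
  leading term pqr: subtract (-qr)·k_3 from -pqr + p + 2q^3r - 3q^2r - 2qr - 3q → p + 2q^3r + q^2r - qr - 3q
  leading term p: subtract (1)·k_3 from p + 2q^3r + q^2r - qr - 3q → 2q^3r + q^2r - qr - 1
  leading term q^3r: no divisor's leading term divides it; move 2q^3r to the remainder.
  leading term q^2r: no divisor's leading term divides it; move q^2r to the remainder.
  leading term qr: no divisor's leading term divides it; move -qr to the remainder.
  leading term 1: no divisor's leading term divides it; move -1 to the remainder.
  remainder 2q^3r + q^2r - qr - 1 ≠ 0; add k_4 = 2q^3r + q^2r - qr - 1 to the basis.

S(h_2,k_3): lcm = p^2qr. S = 3pq^2r - pqr - 2qr - 1.
  leading term pq^2r: subtract (3q^2r)·k_3 from 3pq^2r - pqr - 2qr - 1 → -pqr + 2q^3r - 3q^2r - 2qr - 1
  leading term pqr: subtract (-qr)·k_3 from -pqr + 2q^3r - 3q^2r - 2qr - 1 → 2q^3r + q^2r - qr - 1
  leading term q^3r: subtract (1)·k_4 from 2q^3r + q^2r - qr - 1 → 0
  remainder 0.

S(h_1,k_4): lcm = p^2q^3r. S = 3p^2q^2r - 3p^2qr - 3p^2 + pq^2 - 2q^3r - 3q^3.
  leading term p^2q^2r: subtract (-q)·h_1 from 3p^2q^2r - 3p^2qr - 3p^2 + pq^2 - 2q^3r - 3q^3 → -3p^2qr - 3p^2 + pq^2 - 3pq - 2q^3r - 3q^3 - q^2r + 2q^2
  leading term p^2qr: subtract (1)·h_1 from -3p^2qr - 3p^2 + pq^2 - 3pq - 2q^3r - 3q^3 - q^2r + 2q^2 → -3p^2 + pq^2 - 3pq + 3p - 2q^3r - 3q^3 - q^2r + 2q^2 + qr - 2q
  leading term p^2: subtract (-3p)·k_3 from -3p^2 + pq^2 - 3pq + 3p - 2q^3r - 3q^3 - q^2r + 2q^2 + qr - 2q → pq^2 + 2pq - p - 2q^3r - 3q^3 - q^2r + 2q^2 + qr - 2q
  leading term pq^2: subtract (q^2)·k_3 from pq^2 + 2pq - p - 2q^3r - 3q^3 - q^2r + 2q^2 + qr - 2q → 2pq - p - 2q^3r - q^2r + q^2 + qr - 2q
  leading term pq: subtract (2q)·k_3 from 2pq - p - 2q^3r - q^2r + q^2 + qr - 2q → -p - 2q^3r - q^2r + qr + 3q
  leading term p: subtract (-1)·k_3 from -p - 2q^3r - q^2r + qr + 3q → -2q^3r - q^2r + qr + 1
  leading term q^3r: subtract (-1)·k_4 from -2q^3r - q^2r + qr + 1 → 0
  remainder 0.

S(h_2,k_4): lcm = p^2q^3r. S = 3p^2q^2r - 3p^2qr - 3p^2 - 2q^3r - q^2.
  leading term p^2q^2r: subtract (-q)·h_1 from 3p^2q^2r - 3p^2qr - 3p^2 - 2q^3r - q^2 → -3p^2qr - 3p^2 - 3pq - 2q^3r - q^2r + q^2
  leading term p^2qr: subtract (1)·h_1 from -3p^2qr - 3p^2 - 3pq - 2q^3r - q^2r + q^2 → -3p^2 - 3pq + 3p - 2q^3r - q^2r + q^2 + qr - 2q
  leading term p^2: subtract (-3p)·k_3 from -3p^2 - 3pq + 3p - 2q^3r - q^2r + q^2 + qr - 2q → 2pq - p - 2q^3r - q^2r + q^2 + qr - 2q
  leading term pq: subtract (2q)·k_3 from 2pq - p - 2q^3r - q^2r + q^2 + qr - 2q → -p - 2q^3r - q^2r + qr + 3q
  leading term p: subtract (-1)·k_3 from -p - 2q^3r - q^2r + qr + 3q → -2q^3r - q^2r + qr + 1
  leading term q^3r: subtract (-1)·k_4 from -2q^3r - q^2r + qr + 1 → 0
  remainder 0.

S(k_3,k_4): leading monomials are coprime, so the S-polynomial reduces to 0 (Buchberger's first criterion).
Every S-polynomial of the final basis reduces to 0, so we have a Gröbner basis.
Inter-reduce: drop elements whose leading term is divisible by another's, tail-reduce, and make monic.
Reduced Gröbner basis: {p - 3q + 1, q^3r - 3q^2r + 3qr + 3}.

Same reduced basis, so the two generating sets span the same ideal.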